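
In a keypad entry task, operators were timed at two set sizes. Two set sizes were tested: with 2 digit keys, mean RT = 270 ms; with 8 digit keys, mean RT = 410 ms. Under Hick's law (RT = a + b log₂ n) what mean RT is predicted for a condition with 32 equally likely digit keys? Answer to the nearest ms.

550 ms

Fit slope and intercept:
  b = (410 − 270) / (log₂ 8 − log₂ 2) = 140 / (3 − 1) = 70 ms/bit
  a = 270 − 70 × 1 = 200 ms
Then RT(32) = 200 + 70 × log₂ 32 = 200 + 70 × 5 ≈ 550.000 ms.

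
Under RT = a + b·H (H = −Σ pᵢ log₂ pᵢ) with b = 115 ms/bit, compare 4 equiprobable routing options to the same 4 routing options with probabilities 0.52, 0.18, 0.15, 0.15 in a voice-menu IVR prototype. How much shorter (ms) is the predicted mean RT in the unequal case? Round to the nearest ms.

Equiprobable entropy H₀ = log₂ 4 = 2.0000 bits.
Skewed entropy H = −Σ pᵢ log₂ pᵢ = 1.7570 bits.
ΔRT = b·(H₀ − H) = 115 × 0.2430 = 27.95 ms.

28 ms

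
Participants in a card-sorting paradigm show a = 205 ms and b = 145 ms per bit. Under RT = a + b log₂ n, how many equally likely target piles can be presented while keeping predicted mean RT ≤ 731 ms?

12

Set 205 + 145·log₂ n ≤ 731 → log₂ n ≤ (731 − 205)/145 = 3.6276.
So n ≤ 2^3.6276 = 12.360; the largest integer n is 12.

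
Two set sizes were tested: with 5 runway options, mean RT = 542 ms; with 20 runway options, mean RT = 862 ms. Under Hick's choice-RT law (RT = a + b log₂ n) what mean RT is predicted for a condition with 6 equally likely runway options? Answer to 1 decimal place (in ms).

With log₂ n on the abscissa the relation is linear; from the two conditions:
  b = (862 − 542) / (log₂ 20 − log₂ 5) = 320 / (4.3219 − 2.3219) = 160.000 ms/bit
  a = 542 − 160.000 × 2.3219 = 170.492 ms
Then RT(6) = 170.492 + 160.000 × log₂ 6 = 170.492 + 160.000 × 2.5850 ≈ 584.086 ms.

584.1 ms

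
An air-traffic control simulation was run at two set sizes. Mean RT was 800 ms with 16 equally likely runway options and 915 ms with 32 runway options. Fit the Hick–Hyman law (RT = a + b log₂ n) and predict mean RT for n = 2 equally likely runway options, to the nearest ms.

RT is linear in log₂ n, so two points fix the line:
  b = (915 − 800) / (log₂ 32 − log₂ 16) = 115 / (5 − 4) = 115 ms/bit
  a = 800 − 115 × 4 = 340 ms
Then RT(2) = 340 + 115 × log₂ 2 = 340 + 115 × 1 ≈ 455.000 ms.

455 ms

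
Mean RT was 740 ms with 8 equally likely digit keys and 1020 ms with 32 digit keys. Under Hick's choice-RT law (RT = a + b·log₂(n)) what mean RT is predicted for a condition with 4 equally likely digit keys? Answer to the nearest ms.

600 ms

Solve the two-equation system in a and b:
  b = (1020 − 740) / (log₂ 32 − log₂ 8) = 280 / (5 − 3) = 140 ms/bit
  a = 740 − 140 × 3 = 320 ms
Then RT(4) = 320 + 140 × log₂ 4 = 320 + 140 × 2 ≈ 600.000 ms.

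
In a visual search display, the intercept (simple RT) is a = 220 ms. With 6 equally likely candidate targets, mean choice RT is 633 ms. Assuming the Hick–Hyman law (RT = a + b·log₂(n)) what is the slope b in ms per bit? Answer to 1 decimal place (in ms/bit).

159.8 ms/bit

b = (633 − 220) / log₂(6) = 413 / 2.5850 = 159.770 ms/bit.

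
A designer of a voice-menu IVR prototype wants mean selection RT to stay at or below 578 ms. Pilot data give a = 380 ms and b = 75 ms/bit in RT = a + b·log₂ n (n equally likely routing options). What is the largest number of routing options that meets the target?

6

Information budget: (578 − 380)/75 = 2.6400 bits, so n ≤ 2^2.6400 = 6.233 → at most 6.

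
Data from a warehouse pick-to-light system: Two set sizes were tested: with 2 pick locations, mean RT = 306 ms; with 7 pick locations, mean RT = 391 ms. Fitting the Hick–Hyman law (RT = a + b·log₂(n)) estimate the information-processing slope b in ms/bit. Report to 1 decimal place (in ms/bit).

b = (RT₂ − RT₁)/(log₂ n₂ − log₂ n₁) = (391 − 306)/(2.8074 − 1) = 47.030 ms/bit.

47.0 ms/bit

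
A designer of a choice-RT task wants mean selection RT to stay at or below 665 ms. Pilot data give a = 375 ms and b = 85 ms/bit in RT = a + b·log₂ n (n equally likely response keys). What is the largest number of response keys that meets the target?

10

85·log₂ n ≤ 665 − 375 = 290, giving log₂ n ≤ 3.4118 and n ≤ 10.642. The largest whole number is 10.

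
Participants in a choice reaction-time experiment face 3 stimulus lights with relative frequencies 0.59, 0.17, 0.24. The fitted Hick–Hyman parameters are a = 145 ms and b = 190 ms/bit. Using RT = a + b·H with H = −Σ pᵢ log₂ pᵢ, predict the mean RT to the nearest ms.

Entropy contributions −pᵢ log₂ pᵢ: 0.4491, 0.4346, 0.4941; sum H = 1.3778 bits.
RT = a + bH = 145 + 190·1.3778 = 406.79 ms.

407 ms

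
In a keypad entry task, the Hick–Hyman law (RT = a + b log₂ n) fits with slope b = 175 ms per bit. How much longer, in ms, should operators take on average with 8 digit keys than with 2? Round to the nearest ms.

350 ms

The intercept a cancels: ΔRT = b·(log₂ n₂ − log₂ n₁) = b·log₂(n₂/n₁).
log₂(8) − log₂(2) = log₂(8/2) = log₂(4) = 2.
ΔRT = 175 × 2.0000 = 350.000 ms.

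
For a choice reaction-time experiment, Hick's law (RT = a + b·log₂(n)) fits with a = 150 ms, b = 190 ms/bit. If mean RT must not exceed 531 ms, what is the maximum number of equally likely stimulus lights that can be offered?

4

190·log₂ n ≤ 531 − 150 = 381, giving log₂ n ≤ 2.0053 and n ≤ 4.015. The largest whole number is 4.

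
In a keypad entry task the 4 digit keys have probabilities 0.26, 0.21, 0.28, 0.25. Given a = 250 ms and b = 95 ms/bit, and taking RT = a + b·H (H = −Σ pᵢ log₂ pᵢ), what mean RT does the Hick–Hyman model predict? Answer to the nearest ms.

H = 0.26·log₂(1/0.26) + 0.21·log₂(1/0.21) + 0.28·log₂(1/0.28) + 0.25·log₂(1/0.25) = 1.9923 bits.
RT = 250 + 95 × 1.9923 = 439.27 ms.

439 ms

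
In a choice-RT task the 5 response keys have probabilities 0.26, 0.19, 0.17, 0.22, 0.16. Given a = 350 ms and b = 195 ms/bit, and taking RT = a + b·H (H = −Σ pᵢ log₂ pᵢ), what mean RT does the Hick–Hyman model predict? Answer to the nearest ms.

Entropy contributions −pᵢ log₂ pᵢ: 0.5053, 0.4552, 0.4346, 0.4806, 0.4230; sum H = 2.2987 bits.
RT = a + bH = 350 + 195·2.2987 = 798.24 ms.

798 ms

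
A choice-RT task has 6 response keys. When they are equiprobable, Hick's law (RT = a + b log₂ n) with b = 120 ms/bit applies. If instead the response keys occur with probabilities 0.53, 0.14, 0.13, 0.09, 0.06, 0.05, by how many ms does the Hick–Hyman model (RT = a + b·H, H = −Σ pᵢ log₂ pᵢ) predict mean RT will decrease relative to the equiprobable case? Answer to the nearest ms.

66 ms

Equiprobable entropy H₀ = log₂ 6 = 2.5850 bits.
Skewed entropy H = −Σ pᵢ log₂ pᵢ = 2.0375 bits.
ΔRT = b·(H₀ − H) = 120 × 0.5475 = 65.70 ms.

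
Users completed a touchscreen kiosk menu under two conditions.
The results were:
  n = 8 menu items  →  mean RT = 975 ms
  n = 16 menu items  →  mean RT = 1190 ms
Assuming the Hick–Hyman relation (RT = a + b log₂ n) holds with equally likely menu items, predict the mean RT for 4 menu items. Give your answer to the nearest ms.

760 ms

Fit slope and intercept:
  b = (1190 − 975) / (log₂ 16 − log₂ 8) = 215 / (4 − 3) = 215 ms/bit
  a = 975 − 215 × 3 = 330 ms
Then RT(4) = 330 + 215 × log₂ 4 = 330 + 215 × 2 ≈ 760.000 ms.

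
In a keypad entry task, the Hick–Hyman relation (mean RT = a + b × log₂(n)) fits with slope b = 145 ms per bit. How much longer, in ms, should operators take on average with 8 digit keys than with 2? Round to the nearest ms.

The intercept a cancels: ΔRT = b·(log₂ n₂ − log₂ n₁) = b·log₂(n₂/n₁).
log₂(8) − log₂(2) = log₂(8/2) = log₂(4) = 2.
ΔRT = 145 × 2.0000 = 290.000 ms.

290 ms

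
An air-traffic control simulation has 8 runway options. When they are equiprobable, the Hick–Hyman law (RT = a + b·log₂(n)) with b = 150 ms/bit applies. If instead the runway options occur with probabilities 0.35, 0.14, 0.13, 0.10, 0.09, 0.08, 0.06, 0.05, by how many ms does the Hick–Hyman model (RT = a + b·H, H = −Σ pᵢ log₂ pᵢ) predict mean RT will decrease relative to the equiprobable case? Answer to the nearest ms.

Equiprobable entropy H₀ = log₂ 8 = 3.0000 bits.
Skewed entropy H = −Σ pᵢ log₂ pᵢ = 2.7058 bits.
ΔRT = b·(H₀ − H) = 150 × 0.2942 = 44.12 ms.

44 ms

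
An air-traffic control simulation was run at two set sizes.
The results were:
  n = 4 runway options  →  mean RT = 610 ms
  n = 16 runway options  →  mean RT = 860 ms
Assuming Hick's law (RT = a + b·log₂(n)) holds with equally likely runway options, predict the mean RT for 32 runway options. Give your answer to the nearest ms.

985 ms

RT is linear in log₂ n, so two points fix the line:
  b = (860 − 610) / (log₂ 16 − log₂ 4) = 250 / (4 − 2) = 125 ms/bit
  a = 610 − 125 × 2 = 360 ms
Then RT(32) = 360 + 125 × log₂ 32 = 360 + 125 × 5 ≈ 985.000 ms.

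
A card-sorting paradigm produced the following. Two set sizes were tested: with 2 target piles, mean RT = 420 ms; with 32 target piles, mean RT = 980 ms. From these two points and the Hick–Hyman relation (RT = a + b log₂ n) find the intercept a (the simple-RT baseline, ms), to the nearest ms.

b = (RT₂ − RT₁)/(log₂ n₂ − log₂ n₁) = (980 − 420)/(5 − 1) = 140 ms/bit.
Intercept: a = 420 − 140·log₂(2) = 280.000 ms.

280 ms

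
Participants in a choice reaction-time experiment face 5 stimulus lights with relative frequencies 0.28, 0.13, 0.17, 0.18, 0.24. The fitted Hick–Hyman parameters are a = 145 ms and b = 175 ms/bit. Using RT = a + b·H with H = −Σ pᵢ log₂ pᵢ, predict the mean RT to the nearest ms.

542 ms

Entropy contributions −pᵢ log₂ pᵢ: 0.5142, 0.3826, 0.4346, 0.4453, 0.4941; sum H = 2.2709 bits.
RT = a + bH = 145 + 175·2.2709 = 542.41 ms.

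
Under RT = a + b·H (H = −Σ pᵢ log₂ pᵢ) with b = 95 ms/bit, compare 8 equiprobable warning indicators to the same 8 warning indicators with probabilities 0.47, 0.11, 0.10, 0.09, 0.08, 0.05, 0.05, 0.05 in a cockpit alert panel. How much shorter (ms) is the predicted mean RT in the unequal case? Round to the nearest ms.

The RT saving is b·ΔH. Equiprobable H₀ = log₂(8) = 3.0000 bits; with the given probabilities H = 2.4469 bits.
b·(H₀ − H) = 95 × (3.0000 − 2.4469) = 52.55 ms.

53 ms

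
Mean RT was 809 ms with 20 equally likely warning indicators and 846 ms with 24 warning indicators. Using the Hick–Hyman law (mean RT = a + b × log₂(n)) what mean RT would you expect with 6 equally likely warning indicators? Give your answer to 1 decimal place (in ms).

564.7 ms

Solve the two-equation system in a and b:
  b = (846 − 809) / (log₂ 24 − log₂ 20) = 37 / (4.5850 − 4.3219) = 140.666 ms/bit
  a = 809 − 140.666 × 4.3219 = 201.052 ms
Then RT(6) = 201.052 + 140.666 × log₂ 6 = 201.052 + 140.666 × 2.5850 ≈ 564.668 ms.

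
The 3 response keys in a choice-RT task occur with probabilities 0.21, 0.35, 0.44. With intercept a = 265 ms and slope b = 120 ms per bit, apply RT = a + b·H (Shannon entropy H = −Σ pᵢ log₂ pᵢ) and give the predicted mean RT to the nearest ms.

448 ms

Entropy contributions −pᵢ log₂ pᵢ: 0.4728, 0.5301, 0.5211; sum H = 1.5241 bits.
RT = a + bH = 265 + 120·1.5241 = 447.89 ms.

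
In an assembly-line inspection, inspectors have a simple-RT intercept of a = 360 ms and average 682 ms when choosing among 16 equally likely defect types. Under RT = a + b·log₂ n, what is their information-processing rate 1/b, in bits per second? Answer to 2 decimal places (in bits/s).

b = (682 − 360)/log₂ 16 = 322/4 = 80.500 ms per bit = 0.08050 s/bit; the reciprocal is 12.422 bits/s.

12.42 bits/s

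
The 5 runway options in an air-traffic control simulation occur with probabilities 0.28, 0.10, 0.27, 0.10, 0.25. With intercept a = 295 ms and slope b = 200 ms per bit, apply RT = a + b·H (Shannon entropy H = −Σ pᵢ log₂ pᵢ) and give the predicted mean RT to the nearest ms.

733 ms

H = 0.28·log₂(1/0.28) + 0.10·log₂(1/0.10) + 0.27·log₂(1/0.27) + 0.10·log₂(1/0.10) + 0.25·log₂(1/0.25) = 2.1886 bits.
RT = 295 + 200 × 2.1886 = 732.73 ms.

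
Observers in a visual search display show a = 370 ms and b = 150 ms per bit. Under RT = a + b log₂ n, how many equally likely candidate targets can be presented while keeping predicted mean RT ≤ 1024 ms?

20

150·log₂ n ≤ 1024 − 370 = 654, giving log₂ n ≤ 4.3600 and n ≤ 20.535. The largest whole number is 20.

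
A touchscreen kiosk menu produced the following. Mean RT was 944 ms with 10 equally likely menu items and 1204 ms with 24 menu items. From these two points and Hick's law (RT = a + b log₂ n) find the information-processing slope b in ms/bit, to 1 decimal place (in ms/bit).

b = (RT₂ − RT₁)/(log₂ n₂ − log₂ n₁) = (1204 − 944)/(4.5850 − 3.3219) = 205.853 ms/bit.

205.9 ms/bit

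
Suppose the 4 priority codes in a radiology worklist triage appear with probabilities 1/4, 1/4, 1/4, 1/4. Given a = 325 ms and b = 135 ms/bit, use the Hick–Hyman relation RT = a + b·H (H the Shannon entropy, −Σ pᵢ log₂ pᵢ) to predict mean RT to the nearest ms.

595 ms

Each term −pᵢ log₂ pᵢ: 0.25·2 + 0.25·2 + 0.25·2 + 0.25·2; summed, H = 2.000 bits.
Mean RT = a + bH = 325 + 135·2.000 = 595.00 ms.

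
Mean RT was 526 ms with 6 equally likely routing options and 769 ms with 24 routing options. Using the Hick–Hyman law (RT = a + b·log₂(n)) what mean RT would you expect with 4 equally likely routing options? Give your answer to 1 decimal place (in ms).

454.9 ms

RT is linear in log₂ n, so two points fix the line:
  b = (769 − 526) / (log₂ 24 − log₂ 6) = 243 / (4.5850 − 2.5850) = 121.500 ms/bit
  a = 526 − 121.500 × 2.5850 = 211.927 ms
Then RT(4) = 211.927 + 121.500 × log₂ 4 = 211.927 + 121.500 × 2 ≈ 454.927 ms.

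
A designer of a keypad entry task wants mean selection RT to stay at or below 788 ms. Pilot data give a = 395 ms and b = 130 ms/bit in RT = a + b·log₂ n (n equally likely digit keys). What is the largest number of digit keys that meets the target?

8

Set 395 + 130·log₂ n ≤ 788 → log₂ n ≤ (788 − 395)/130 = 3.0231.
So n ≤ 2^3.0231 = 8.129; the largest integer n is 8.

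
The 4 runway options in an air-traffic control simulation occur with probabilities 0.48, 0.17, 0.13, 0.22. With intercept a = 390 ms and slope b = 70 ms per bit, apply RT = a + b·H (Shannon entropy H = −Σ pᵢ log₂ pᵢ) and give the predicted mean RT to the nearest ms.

Entropy contributions −pᵢ log₂ pᵢ: 0.5083, 0.4346, 0.3826, 0.4806; sum H = 1.8061 bits.
RT = a + bH = 390 + 70·1.8061 = 516.43 ms.

516 ms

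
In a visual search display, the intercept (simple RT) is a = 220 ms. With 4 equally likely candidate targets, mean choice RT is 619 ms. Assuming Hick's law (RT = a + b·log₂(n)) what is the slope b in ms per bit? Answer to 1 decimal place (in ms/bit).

199.5 ms/bit

log₂(4) = 2 bits.
b = (RT − a)/log₂ n = (619 − 220) / 2 = 199.500 ms/bit.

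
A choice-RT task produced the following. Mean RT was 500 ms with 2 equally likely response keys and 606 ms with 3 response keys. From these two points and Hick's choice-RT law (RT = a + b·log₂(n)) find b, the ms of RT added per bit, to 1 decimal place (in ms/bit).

Slope: b = (606 − 500) / (log₂ 3 − log₂ 2) = 106/0.5850 = 181.208 ms/bit.

181.2 ms/bit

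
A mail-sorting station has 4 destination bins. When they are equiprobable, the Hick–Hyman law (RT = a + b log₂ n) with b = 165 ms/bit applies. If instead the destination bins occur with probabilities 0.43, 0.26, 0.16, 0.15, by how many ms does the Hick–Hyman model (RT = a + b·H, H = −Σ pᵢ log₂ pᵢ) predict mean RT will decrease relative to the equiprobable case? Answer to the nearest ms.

The RT saving is b·ΔH. Equiprobable H₀ = log₂(4) = 2.0000 bits; with the given probabilities H = 1.8624 bits.
b·(H₀ − H) = 165 × (2.0000 − 1.8624) = 22.70 ms.

23 ms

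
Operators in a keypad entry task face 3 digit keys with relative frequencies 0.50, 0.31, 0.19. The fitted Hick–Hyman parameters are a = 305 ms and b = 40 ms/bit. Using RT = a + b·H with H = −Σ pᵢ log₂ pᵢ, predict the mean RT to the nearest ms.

364 ms

Entropy contributions −pᵢ log₂ pᵢ: 0.5000, 0.5238, 0.4552; sum H = 1.4790 bits.
RT = a + bH = 305 + 40·1.4790 = 364.16 ms.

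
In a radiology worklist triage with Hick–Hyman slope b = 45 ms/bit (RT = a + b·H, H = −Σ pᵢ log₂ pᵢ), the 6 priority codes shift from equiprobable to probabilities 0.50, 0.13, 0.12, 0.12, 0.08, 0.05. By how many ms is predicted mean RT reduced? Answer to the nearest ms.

The RT saving is b·ΔH. Equiprobable H₀ = log₂(6) = 2.5850 bits; with the given probabilities H = 2.1244 bits.
b·(H₀ − H) = 45 × (2.5850 − 2.1244) = 20.73 ms.

21 ms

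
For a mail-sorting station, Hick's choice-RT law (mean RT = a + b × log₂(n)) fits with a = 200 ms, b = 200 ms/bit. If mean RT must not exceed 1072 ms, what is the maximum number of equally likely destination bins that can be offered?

200·log₂ n ≤ 1072 − 200 = 872, giving log₂ n ≤ 4.3600 and n ≤ 20.535. The largest whole number is 20.

20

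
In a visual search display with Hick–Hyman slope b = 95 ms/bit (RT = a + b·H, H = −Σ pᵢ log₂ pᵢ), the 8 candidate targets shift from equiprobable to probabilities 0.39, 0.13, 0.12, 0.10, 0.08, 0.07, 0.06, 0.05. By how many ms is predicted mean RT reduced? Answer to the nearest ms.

35 ms

Equiprobable entropy H₀ = log₂ 8 = 3.0000 bits.
Skewed entropy H = −Σ pᵢ log₂ pᵢ = 2.6314 bits.
ΔRT = b·(H₀ − H) = 95 × 0.3686 = 35.02 ms.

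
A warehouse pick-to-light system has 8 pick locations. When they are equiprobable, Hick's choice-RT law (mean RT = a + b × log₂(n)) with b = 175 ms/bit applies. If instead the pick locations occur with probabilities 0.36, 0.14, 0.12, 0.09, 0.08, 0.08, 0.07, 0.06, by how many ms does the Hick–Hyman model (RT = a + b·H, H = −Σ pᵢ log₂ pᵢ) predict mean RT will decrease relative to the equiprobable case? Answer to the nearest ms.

Equiprobable entropy H₀ = log₂ 8 = 3.0000 bits.
Skewed entropy H = −Σ pᵢ log₂ pᵢ = 2.7026 bits.
ΔRT = b·(H₀ − H) = 175 × 0.2974 = 52.05 ms.

52 ms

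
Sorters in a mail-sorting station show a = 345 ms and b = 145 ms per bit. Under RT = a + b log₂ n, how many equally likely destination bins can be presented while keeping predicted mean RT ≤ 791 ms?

8

Information budget: (791 − 345)/145 = 3.0759 bits, so n ≤ 2^3.0759 = 8.432 → at most 8.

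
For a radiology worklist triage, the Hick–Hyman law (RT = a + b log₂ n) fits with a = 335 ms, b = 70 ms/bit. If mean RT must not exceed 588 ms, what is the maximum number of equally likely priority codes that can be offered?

12

Information budget: (588 − 335)/70 = 3.6143 bits, so n ≤ 2^3.6143 = 12.246 → at most 12.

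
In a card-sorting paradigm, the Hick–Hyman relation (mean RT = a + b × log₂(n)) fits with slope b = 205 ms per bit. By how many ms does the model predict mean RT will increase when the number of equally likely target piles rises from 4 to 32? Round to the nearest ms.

615 ms

ΔRT = (a + b log₂ n₂) − (a + b log₂ n₁) = b·(log₂ n₂ − log₂ n₁).
log₂(32) − log₂(4) = log₂(32/4) = log₂(8) = 3.
ΔRT = 205 × 3.0000 = 615.000 ms.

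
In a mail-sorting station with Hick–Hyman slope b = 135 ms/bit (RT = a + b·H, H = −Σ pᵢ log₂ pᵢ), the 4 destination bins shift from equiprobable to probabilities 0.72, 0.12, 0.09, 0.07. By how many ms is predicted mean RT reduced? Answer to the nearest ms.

The RT saving is b·ΔH. Equiprobable H₀ = log₂(4) = 2.0000 bits; with the given probabilities H = 1.2895 bits.
b·(H₀ − H) = 135 × (2.0000 − 1.2895) = 95.92 ms.

96 ms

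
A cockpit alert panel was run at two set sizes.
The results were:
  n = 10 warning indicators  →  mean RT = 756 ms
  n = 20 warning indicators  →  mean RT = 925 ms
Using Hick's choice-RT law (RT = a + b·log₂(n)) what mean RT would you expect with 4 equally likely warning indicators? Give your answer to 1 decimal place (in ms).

532.6 ms

RT is linear in log₂ n, so two points fix the line:
  b = (925 − 756) / (log₂ 20 − log₂ 10) = 169 / (4.3219 − 3.3219) = 169.000 ms/bit
  a = 756 − 169.000 × 3.3219 = 194.594 ms
Then RT(4) = 194.594 + 169.000 × log₂ 4 = 194.594 + 169.000 × 2 ≈ 532.594 ms.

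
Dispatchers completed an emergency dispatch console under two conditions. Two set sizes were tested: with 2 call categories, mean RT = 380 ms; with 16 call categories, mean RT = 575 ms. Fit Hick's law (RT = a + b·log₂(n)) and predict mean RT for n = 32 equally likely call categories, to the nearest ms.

RT is linear in log₂ n, so two points fix the line:
  b = (575 − 380) / (log₂ 16 − log₂ 2) = 195 / (4 − 1) = 65 ms/bit
  a = 380 − 65 × 1 = 315 ms
Then RT(32) = 315 + 65 × log₂ 32 = 315 + 65 × 5 ≈ 640.000 ms.

640 ms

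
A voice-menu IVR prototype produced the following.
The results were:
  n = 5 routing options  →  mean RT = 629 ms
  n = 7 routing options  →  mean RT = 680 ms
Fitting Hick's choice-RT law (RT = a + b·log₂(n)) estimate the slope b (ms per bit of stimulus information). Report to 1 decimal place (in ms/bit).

Slope: b = (680 − 629) / (log₂ 7 − log₂ 5) = 51/0.4854 = 105.062 ms/bit.

105.1 ms/bit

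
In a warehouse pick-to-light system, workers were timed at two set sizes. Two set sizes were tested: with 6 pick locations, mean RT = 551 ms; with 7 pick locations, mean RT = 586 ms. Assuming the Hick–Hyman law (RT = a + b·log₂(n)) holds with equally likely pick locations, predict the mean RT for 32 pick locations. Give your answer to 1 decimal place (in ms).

Fit slope and intercept:
  b = (586 − 551) / (log₂ 7 − log₂ 6) = 35 / (2.8074 − 2.5850) = 157.379 ms/bit
  a = 551 − 157.379 × 2.5850 = 144.180 ms
Then RT(32) = 144.180 + 157.379 × log₂ 32 = 144.180 + 157.379 × 5 ≈ 931.077 ms.

931.1 ms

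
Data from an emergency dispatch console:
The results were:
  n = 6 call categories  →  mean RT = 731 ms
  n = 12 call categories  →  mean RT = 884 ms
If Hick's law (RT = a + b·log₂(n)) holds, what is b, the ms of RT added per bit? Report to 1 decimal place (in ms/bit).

The slope on a log₂ axis is (884 − 731) / (3.5850 − 2.5850) = 153.000 ms/bit.

153.0 ms/bit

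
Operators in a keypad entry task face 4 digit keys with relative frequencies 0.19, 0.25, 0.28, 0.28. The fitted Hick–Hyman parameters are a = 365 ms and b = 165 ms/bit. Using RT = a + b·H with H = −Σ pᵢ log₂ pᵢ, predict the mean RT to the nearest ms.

692 ms

H = 0.19·log₂(1/0.19) + 0.25·log₂(1/0.25) + 0.28·log₂(1/0.28) + 0.28·log₂(1/0.28) = 1.9837 bits.
RT = 365 + 165 × 1.9837 = 692.31 ms.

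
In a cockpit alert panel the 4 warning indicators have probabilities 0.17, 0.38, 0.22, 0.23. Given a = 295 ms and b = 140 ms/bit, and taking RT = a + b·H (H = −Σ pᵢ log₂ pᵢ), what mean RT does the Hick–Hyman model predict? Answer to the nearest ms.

H = 0.17·log₂(1/0.17) + 0.38·log₂(1/0.38) + 0.22·log₂(1/0.22) + 0.23·log₂(1/0.23) = 1.9333 bits.
RT = 295 + 140 × 1.9333 = 565.66 ms.

566 ms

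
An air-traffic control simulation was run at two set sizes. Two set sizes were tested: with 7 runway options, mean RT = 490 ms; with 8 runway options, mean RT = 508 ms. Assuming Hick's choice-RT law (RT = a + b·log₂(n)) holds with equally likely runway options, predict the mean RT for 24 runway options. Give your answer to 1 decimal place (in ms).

656.1 ms

RT is linear in log₂ n, so two points fix the line:
  b = (508 − 490) / (log₂ 8 − log₂ 7) = 18 / (3 − 2.8074) = 93.436 ms/bit
  a = 490 − 93.436 × 2.8074 = 227.692 ms
Then RT(24) = 227.692 + 93.436 × log₂ 24 = 227.692 + 93.436 × 4.5850 ≈ 656.093 ms.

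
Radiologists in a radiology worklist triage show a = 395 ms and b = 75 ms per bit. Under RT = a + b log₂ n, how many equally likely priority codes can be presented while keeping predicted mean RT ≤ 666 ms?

12

Information budget: (666 − 395)/75 = 3.6133 bits, so n ≤ 2^3.6133 = 12.238 → at most 12.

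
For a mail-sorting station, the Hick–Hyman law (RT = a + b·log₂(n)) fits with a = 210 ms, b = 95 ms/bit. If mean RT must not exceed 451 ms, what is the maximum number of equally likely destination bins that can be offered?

Information budget: (451 − 210)/95 = 2.5368 bits, so n ≤ 2^2.5368 = 5.803 → at most 5.

5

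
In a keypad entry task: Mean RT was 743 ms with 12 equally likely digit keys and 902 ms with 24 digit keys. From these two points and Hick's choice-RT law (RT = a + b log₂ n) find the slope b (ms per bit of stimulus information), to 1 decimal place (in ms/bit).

159.0 ms/bit

b = (RT₂ − RT₁)/(log₂ n₂ − log₂ n₁) = (902 − 743)/(4.5850 − 3.5850) = 159.000 ms/bit.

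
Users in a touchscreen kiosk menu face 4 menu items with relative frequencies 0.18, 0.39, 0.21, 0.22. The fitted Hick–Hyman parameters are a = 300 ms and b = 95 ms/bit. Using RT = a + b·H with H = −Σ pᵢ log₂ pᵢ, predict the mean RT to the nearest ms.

H = 0.18·log₂(1/0.18) + 0.39·log₂(1/0.39) + 0.21·log₂(1/0.21) + 0.22·log₂(1/0.22) = 1.9285 bits.
RT = 300 + 95 × 1.9285 = 483.21 ms.

483 ms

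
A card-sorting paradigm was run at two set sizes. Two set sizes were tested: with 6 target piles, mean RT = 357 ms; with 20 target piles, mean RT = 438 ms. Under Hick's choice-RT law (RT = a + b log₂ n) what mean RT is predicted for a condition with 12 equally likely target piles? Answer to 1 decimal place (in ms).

Solve the two-equation system in a and b:
  b = (438 − 357) / (log₂ 20 − log₂ 6) = 81 / (4.3219 − 2.5850) = 46.633 ms/bit
  a = 357 − 46.633 × 2.5850 = 236.455 ms
Then RT(12) = 236.455 + 46.633 × log₂ 12 = 236.455 + 46.633 × 3.5850 ≈ 403.633 ms.

403.6 ms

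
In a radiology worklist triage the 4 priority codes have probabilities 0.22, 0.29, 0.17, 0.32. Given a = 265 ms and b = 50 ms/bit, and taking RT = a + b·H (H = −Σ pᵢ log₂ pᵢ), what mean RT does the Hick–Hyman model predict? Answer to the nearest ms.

Entropy contributions −pᵢ log₂ pᵢ: 0.4806, 0.5179, 0.4346, 0.5260; sum H = 1.9591 bits.
RT = a + bH = 265 + 50·1.9591 = 362.95 ms.

363 ms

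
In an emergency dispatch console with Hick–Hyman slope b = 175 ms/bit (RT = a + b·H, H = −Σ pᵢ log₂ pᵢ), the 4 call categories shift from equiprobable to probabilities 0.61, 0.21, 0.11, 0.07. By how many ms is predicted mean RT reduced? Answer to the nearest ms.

Equiprobable entropy H₀ = log₂ 4 = 2.0000 bits.
Skewed entropy H = −Σ pᵢ log₂ pᵢ = 1.5267 bits.
ΔRT = b·(H₀ − H) = 175 × 0.4733 = 82.83 ms.

83 ms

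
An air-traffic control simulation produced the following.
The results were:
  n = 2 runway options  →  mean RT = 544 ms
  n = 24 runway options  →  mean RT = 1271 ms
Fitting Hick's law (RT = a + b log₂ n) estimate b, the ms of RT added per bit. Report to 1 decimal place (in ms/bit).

202.8 ms/bit

Slope: b = (1271 − 544) / (log₂ 24 − log₂ 2) = 727/3.5850 = 202.792 ms/bit.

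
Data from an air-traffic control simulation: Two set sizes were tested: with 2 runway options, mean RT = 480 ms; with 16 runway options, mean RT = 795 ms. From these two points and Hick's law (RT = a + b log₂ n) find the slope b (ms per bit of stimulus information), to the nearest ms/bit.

105 ms/bit

b = (RT₂ − RT₁)/(log₂ n₂ − log₂ n₁) = (795 − 480)/(4 − 1) = 105 ms/bit.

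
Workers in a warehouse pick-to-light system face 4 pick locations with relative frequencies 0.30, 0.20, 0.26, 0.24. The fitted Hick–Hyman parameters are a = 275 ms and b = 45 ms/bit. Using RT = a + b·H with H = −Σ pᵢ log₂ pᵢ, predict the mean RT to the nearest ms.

Entropy contributions −pᵢ log₂ pᵢ: 0.5211, 0.4644, 0.5053, 0.4941; sum H = 1.9849 bits.
RT = a + bH = 275 + 45·1.9849 = 364.32 ms.

364 ms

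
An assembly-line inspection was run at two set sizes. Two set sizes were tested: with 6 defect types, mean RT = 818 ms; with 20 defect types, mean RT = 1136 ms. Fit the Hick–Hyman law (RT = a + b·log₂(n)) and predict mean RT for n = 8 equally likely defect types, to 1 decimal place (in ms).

894.0 ms

Fit slope and intercept:
  b = (1136 − 818) / (log₂ 20 − log₂ 6) = 318 / (4.3219 − 2.5850) = 183.078 ms/bit
  a = 818 − 183.078 × 2.5850 = 344.751 ms
Then RT(8) = 344.751 + 183.078 × log₂ 8 = 344.751 + 183.078 × 3 ≈ 893.984 ms.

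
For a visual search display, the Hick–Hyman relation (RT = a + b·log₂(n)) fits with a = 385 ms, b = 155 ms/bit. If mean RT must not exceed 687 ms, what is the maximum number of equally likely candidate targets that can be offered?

Information budget: (687 − 385)/155 = 1.9484 bits, so n ≤ 2^1.9484 = 3.859 → at most 3.

3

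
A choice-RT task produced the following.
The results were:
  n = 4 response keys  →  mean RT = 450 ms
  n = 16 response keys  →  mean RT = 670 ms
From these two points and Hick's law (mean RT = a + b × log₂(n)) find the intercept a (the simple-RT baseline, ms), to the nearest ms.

230 ms

b = (RT₂ − RT₁)/(log₂ n₂ − log₂ n₁) = (670 − 450)/(4 − 2) = 110 ms/bit.
a = RT₁ − b·log₂ n₁ = 450 − 110 × 2 = 230.000 ms.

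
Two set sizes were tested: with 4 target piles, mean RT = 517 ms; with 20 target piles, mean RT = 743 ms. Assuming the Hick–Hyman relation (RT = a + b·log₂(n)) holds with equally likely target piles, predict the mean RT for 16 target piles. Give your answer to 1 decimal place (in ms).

711.7 ms

Fit slope and intercept:
  b = (743 − 517) / (log₂ 20 − log₂ 4) = 226 / (4.3219 − 2) = 97.333 ms/bit
  a = 517 − 97.333 × 2 = 322.334 ms
Then RT(16) = 322.334 + 97.333 × log₂ 16 = 322.334 + 97.333 × 4 ≈ 711.666 ms.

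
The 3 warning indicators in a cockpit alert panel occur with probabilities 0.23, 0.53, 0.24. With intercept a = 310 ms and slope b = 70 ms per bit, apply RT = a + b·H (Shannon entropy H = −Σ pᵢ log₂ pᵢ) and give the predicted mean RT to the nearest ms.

413 ms

H = 0.23·log₂(1/0.23) + 0.53·log₂(1/0.53) + 0.24·log₂(1/0.24) = 1.4672 bits.
RT = 310 + 70 × 1.4672 = 412.71 ms.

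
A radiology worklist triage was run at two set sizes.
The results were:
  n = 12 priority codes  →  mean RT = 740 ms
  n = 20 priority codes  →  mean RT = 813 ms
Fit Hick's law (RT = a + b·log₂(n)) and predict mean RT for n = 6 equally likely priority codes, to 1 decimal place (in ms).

640.9 ms

With log₂ n on the abscissa the relation is linear; from the two conditions:
  b = (813 − 740) / (log₂ 20 − log₂ 12) = 73 / (4.3219 − 3.5850) = 99.055 ms/bit
  a = 740 − 99.055 × 3.5850 = 384.892 ms
Then RT(6) = 384.892 + 99.055 × log₂ 6 = 384.892 + 99.055 × 2.5850 ≈ 640.945 ms.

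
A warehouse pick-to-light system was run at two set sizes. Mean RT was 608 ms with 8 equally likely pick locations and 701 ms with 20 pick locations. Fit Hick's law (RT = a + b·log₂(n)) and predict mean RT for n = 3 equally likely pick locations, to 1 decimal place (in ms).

508.4 ms

Solve the two-equation system in a and b:
  b = (701 − 608) / (log₂ 20 − log₂ 8) = 93 / (4.3219 − 3) = 70.352 ms/bit
  a = 608 − 70.352 × 3 = 396.945 ms
Then RT(3) = 396.945 + 70.352 × log₂ 3 = 396.945 + 70.352 × 1.5850 ≈ 508.450 ms.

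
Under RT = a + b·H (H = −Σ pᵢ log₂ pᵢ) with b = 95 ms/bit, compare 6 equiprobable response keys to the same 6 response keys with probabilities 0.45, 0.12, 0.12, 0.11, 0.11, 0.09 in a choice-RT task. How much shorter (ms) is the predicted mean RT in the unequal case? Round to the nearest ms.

The RT saving is b·ΔH. Equiprobable H₀ = log₂(6) = 2.5850 bits; with the given probabilities H = 2.2658 bits.
b·(H₀ − H) = 95 × (2.5850 − 2.2658) = 30.32 ms.

30 ms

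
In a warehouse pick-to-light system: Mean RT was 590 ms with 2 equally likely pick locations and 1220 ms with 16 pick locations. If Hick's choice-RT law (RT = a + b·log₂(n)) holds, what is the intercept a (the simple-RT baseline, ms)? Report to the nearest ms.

Slope: b = (1220 − 590) / (log₂ 16 − log₂ 2) = 630/3.0000 = 210 ms/bit.
a = RT₁ − b·log₂ n₁ = 590 − 210 × 1 = 380.000 ms.

380 ms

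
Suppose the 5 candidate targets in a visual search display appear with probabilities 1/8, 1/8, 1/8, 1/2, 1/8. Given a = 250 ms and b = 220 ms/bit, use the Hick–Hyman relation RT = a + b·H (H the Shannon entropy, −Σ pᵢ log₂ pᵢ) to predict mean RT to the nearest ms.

H = −Σ pᵢ log₂ pᵢ = 0.125·3 + 0.125·3 + 0.125·3 + 0.5·1 + 0.125·3 = 2.000 bits.
RT = 250 + 220 × 2.000 = 690.00 ms.

690 ms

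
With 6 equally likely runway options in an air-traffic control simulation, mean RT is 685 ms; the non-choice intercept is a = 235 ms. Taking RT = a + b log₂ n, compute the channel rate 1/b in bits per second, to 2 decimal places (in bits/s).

5.74 bits/s

Choice component = 685 − 235 = 450 ms over log₂(6) = 2.5850 bits.
b = 450 / 2.5850 = 174.084 ms/bit, so 1/b = 5.744 bits/s.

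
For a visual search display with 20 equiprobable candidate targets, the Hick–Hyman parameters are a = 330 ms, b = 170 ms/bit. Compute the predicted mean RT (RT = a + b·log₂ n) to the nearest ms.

log₂(20) = 4.3219 bits, so RT = 330 + 170 × 4.3219 ≈ 1064.728 ms.

1065 ms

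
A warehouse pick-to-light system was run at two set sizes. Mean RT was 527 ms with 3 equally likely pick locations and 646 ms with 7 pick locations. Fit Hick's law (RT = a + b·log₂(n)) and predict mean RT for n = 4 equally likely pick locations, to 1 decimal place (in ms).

567.4 ms

Solve the two-equation system in a and b:
  b = (646 − 527) / (log₂ 7 − log₂ 3) = 119 / (2.8074 − 1.5850) = 97.350 ms/bit
  a = 527 − 97.350 × 1.5850 = 372.704 ms
Then RT(4) = 372.704 + 97.350 × log₂ 4 = 372.704 + 97.350 × 2 ≈ 567.404 ms.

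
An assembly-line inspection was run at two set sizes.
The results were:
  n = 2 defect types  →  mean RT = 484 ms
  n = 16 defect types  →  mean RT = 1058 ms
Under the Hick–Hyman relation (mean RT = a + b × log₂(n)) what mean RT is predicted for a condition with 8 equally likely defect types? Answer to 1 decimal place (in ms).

With log₂ n on the abscissa the relation is linear; from the two conditions:
  b = (1058 − 484) / (log₂ 16 − log₂ 2) = 574 / (4 − 1) = 191.333 ms/bit
  a = 484 − 191.333 × 1 = 292.667 ms
Then RT(8) = 292.667 + 191.333 × log₂ 8 = 292.667 + 191.333 × 3 ≈ 866.667 ms.

866.7 ms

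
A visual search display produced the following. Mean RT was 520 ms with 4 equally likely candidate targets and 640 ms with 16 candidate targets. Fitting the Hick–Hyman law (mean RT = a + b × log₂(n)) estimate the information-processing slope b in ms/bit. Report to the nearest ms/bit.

60 ms/bit

The slope on a log₂ axis is (640 − 520) / (4 − 2) = 60 ms/bit.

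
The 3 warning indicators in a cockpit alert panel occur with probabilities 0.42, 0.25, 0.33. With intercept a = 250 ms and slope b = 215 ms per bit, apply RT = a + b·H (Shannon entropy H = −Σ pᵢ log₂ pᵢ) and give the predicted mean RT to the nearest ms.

H = 0.42·log₂(1/0.42) + 0.25·log₂(1/0.25) + 0.33·log₂(1/0.33) = 1.5535 bits.
RT = 250 + 215 × 1.5535 = 584.00 ms.

584 ms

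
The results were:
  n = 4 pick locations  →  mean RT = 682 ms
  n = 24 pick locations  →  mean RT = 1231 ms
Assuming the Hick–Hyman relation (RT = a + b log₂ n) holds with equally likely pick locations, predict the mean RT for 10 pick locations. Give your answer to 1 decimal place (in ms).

RT is linear in log₂ n, so two points fix the line:
  b = (1231 − 682) / (log₂ 24 − log₂ 4) = 549 / (4.5850 − 2) = 212.382 ms/bit
  a = 682 − 212.382 × 2 = 257.236 ms
Then RT(10) = 257.236 + 212.382 × log₂ 10 = 257.236 + 212.382 × 3.3219 ≈ 962.754 ms.

962.8 ms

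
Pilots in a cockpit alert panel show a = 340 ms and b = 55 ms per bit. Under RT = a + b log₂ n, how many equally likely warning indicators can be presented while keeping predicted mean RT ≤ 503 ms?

7

55·log₂ n ≤ 503 − 340 = 163, giving log₂ n ≤ 2.9636 and n ≤ 7.801. The largest whole number is 7.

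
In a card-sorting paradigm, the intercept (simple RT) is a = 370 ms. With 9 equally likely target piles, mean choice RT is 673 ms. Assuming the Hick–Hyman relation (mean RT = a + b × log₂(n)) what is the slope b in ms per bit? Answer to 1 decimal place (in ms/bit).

9 alternatives carry log₂ 9 = 3.1699 bits; the choice cost is 673 − 370 = 303 ms, so b = 303/3.1699 = 95.586 ms/bit.

95.6 ms/bit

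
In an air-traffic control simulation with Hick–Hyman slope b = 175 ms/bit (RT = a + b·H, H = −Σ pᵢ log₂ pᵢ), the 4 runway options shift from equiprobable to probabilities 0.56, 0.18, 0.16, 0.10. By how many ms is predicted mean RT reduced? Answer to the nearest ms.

The RT saving is b·ΔH. Equiprobable H₀ = log₂(4) = 2.0000 bits; with the given probabilities H = 1.6690 bits.
b·(H₀ − H) = 175 × (2.0000 − 1.6690) = 57.93 ms.

58 ms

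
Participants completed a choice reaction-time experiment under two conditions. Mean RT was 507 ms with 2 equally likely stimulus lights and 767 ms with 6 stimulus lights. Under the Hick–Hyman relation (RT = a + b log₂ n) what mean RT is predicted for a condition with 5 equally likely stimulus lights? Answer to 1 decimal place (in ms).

723.9 ms

Fit slope and intercept:
  b = (767 − 507) / (log₂ 6 − log₂ 2) = 260 / (2.5850 − 1) = 164.042 ms/bit
  a = 507 − 164.042 × 1 = 342.958 ms
Then RT(5) = 342.958 + 164.042 × log₂ 5 = 342.958 + 164.042 × 2.3219 ≈ 723.851 ms.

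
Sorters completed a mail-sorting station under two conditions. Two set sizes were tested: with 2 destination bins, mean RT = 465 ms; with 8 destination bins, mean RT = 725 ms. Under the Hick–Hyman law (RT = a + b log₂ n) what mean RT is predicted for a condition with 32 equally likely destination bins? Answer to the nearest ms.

RT is linear in log₂ n, so two points fix the line:
  b = (725 − 465) / (log₂ 8 − log₂ 2) = 260 / (3 − 1) = 130 ms/bit
  a = 465 − 130 × 1 = 335 ms
Then RT(32) = 335 + 130 × log₂ 32 = 335 + 130 × 5 ≈ 985.000 ms.

985 ms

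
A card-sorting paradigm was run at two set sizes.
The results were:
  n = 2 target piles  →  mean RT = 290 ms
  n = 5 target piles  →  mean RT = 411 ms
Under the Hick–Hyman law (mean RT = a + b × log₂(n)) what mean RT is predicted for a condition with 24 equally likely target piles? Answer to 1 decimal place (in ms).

Fit slope and intercept:
  b = (411 − 290) / (log₂ 5 − log₂ 2) = 121 / (2.3219 − 1) = 91.533 ms/bit
  a = 290 − 91.533 × 1 = 198.467 ms
Then RT(24) = 198.467 + 91.533 × log₂ 24 = 198.467 + 91.533 × 4.5850 ≈ 618.142 ms.

618.1 ms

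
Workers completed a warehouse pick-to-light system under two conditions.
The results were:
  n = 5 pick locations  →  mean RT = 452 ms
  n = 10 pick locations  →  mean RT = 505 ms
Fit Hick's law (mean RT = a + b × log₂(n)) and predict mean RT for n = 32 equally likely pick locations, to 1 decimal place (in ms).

593.9 ms

Fit slope and intercept:
  b = (505 − 452) / (log₂ 10 − log₂ 5) = 53 / (3.3219 − 2.3219) = 53.000 ms/bit
  a = 452 − 53.000 × 2.3219 = 328.938 ms
Then RT(32) = 328.938 + 53.000 × log₂ 32 = 328.938 + 53.000 × 5 ≈ 593.938 ms.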